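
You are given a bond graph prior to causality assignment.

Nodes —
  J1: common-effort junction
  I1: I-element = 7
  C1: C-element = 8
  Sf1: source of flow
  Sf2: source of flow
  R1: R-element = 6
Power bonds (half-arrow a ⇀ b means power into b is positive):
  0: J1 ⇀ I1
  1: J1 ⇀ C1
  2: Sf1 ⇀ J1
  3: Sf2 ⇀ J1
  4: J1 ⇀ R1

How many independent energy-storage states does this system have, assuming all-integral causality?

bond 2 stroke at Sf1  (Sf1: flow source, stroke at near end)
bond 3 stroke at Sf2  (source Sf2 imposes f)
bond 0 stroke at I1  (I1: I, integral causality)
bond 1 stroke at J1  (prefer integral on C1)
bond 4 stroke at R1  (J1: bond 1 brought effort, rest push out)

2  (C1, I1 all integral)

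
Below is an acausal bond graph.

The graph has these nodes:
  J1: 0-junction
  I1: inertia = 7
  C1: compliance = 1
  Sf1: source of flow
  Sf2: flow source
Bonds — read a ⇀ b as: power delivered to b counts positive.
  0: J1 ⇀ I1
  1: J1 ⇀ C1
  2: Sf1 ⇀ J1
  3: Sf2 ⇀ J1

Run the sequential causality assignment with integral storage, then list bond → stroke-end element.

β0 stroke at I1
β1 stroke at J1
β2 stroke at Sf1
β3 stroke at Sf2

#2 →Sf1  (Sf1 fixes flow; stroke at Sf1)
#3 →Sf2  (Sf2 fixes flow; stroke at Sf2)
#0 →I1  (I1 outputs flow p/I1)
#1 →J1  (J1 needs exactly one e-in)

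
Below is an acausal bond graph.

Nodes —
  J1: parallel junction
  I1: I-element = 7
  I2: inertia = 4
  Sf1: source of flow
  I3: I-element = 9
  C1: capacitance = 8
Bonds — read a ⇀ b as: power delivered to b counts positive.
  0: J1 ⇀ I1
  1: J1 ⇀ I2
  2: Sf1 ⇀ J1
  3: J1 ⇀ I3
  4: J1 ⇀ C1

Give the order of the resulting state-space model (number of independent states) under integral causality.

4  (C1, I1, I2, I3 all integral)

b2 →Sf1  (Sf1 fixes flow; stroke at Sf1)
b0 →I1  (I1 outputs flow p/I1)
b1 →I2  (prefer integral on I2)
b3 →I3  (I3 outputs flow p/I3)
b4 →J1  (J1 needs exactly one e-in)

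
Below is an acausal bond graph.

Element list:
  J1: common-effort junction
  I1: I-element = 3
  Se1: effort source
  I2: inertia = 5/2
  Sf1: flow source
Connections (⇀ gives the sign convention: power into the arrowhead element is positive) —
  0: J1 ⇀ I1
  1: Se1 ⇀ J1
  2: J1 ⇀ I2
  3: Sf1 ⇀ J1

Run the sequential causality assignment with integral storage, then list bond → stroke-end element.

#1 stroke at J1  (source Se1 imposes e)
#3 stroke at Sf1  (Sf1: flow source, stroke at near end)
#0 stroke at I1  (0-jn J1 has e-setter on 1)
#2 stroke at I2  (common-e at J1 fixed by 1)

β0 →I1
β1 →J1
β2 →I2
β3 →Sf1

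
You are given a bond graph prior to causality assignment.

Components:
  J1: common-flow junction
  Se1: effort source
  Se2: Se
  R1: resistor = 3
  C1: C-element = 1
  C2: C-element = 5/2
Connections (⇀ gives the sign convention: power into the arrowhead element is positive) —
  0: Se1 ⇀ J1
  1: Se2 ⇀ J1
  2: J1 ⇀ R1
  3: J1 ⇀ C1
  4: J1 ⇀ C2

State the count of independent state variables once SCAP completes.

β0 →J1  (source Se1 imposes e)
β1 →J1  (source Se2 imposes e)
β3 →J1  (C1 integral (e out))
β4 →J1  (prefer integral on C2)
β2 →R1  (J1: last free bond brings flow in)

2  (C1, C2 all integral)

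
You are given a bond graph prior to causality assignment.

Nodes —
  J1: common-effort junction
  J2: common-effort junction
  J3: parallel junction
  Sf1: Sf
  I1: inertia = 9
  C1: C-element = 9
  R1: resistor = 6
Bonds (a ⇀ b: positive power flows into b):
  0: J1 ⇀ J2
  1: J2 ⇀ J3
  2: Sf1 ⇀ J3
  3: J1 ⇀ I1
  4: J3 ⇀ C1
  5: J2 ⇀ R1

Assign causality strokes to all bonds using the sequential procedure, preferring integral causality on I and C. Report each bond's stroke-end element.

bond 0 stroke at J1
bond 1 stroke at J2
bond 2 stroke at Sf1
bond 3 stroke at I1
bond 4 stroke at J3
bond 5 stroke at R1

b2 stroke→Sf1  (Sf1: flow source, stroke at near end)
b3 stroke→I1  (I1: I, integral causality)
b0 stroke→J1  (only one effort-in slot at J1)
b4 stroke→J3  (C1 integral (e out))
b1 stroke→J2  (common-e at J3 fixed by 4)
b5 stroke→R1  (0-jn J2 has e-setter on 1)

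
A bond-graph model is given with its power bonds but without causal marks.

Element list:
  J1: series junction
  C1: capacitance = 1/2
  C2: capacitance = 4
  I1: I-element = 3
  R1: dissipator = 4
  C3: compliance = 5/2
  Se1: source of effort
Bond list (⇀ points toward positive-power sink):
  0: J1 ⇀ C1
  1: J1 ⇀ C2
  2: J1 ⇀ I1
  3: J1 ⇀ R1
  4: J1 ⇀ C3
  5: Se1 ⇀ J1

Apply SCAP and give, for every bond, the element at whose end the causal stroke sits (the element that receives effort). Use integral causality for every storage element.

bond 5 stroke at J1  (source Se1 imposes e)
bond 0 stroke at J1  (C1: C, integral causality)
bond 1 stroke at J1  (C2 integral (e out))
bond 2 stroke at I1  (prefer integral on I1)
bond 3 stroke at J1  (J1 flow already set via bond 2)
bond 4 stroke at J1  (J1: bond 2 brought flow, rest push out)

β0 stroke at J1
β1 stroke at J1
β2 stroke at I1
β3 stroke at J1
β4 stroke at J1
β5 stroke at J1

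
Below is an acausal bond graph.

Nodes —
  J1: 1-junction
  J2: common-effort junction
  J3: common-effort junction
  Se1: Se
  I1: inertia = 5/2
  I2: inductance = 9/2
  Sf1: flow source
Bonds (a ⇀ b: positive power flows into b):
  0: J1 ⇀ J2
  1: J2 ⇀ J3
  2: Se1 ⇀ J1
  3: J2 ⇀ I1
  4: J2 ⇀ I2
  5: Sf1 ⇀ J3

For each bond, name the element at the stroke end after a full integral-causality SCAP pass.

b0 →J2
b1 →J3
b2 →J1
b3 →I1
b4 →I2
b5 →Sf1

#2 stroke→J1  (Se1 fixes effort; stroke away)
#5 stroke→Sf1  (source Sf1 imposes f)
#0 stroke→J2  (only one flow-in slot at J1)
#1 stroke→J3  (J2 effort already set via bond 0)
#3 stroke→I1  (J2: bond 0 brought effort, rest push out)
#4 stroke→I2  (J2: bond 0 brought effort, rest push out)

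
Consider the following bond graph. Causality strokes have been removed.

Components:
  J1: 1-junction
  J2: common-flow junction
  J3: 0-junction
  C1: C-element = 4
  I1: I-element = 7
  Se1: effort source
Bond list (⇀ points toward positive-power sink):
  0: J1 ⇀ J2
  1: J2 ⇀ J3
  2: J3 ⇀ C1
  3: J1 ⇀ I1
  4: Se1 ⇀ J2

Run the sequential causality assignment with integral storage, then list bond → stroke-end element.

bond 0 →J1
bond 1 →J2
bond 2 →J3
bond 3 →I1
bond 4 →J2

#4 stroke at J2  (Se1 (Se) sets effort on bond)
#2 stroke at J3  (C1 integral (e out))
#1 stroke at J2  (J3: bond 2 brought effort, rest push out)
#0 stroke at J1  (closing 1-jn rule on J2)
#3 stroke at I1  (J1: last free bond brings flow in)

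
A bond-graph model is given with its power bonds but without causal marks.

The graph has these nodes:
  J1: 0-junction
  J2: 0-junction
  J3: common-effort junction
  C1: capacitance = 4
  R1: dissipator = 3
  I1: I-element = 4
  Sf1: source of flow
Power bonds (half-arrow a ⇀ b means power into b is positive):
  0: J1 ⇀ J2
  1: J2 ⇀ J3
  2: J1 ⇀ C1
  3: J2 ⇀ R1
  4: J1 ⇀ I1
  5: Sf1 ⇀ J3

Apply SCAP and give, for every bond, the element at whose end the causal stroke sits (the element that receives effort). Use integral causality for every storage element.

β0 →J2
β1 →J3
β2 →J1
β3 →R1
β4 →I1
β5 →Sf1

bond 5 →Sf1  (Sf1: flow source, stroke at near end)
bond 1 →J3  (J3 needs exactly one e-in)
bond 2 →J1  (prefer integral on C1)
bond 0 →J2  (J1: bond 2 brought effort, rest push out)
bond 4 →I1  (0-jn J1 has e-setter on 2)
bond 3 →R1  (0-jn J2 has e-setter on 0)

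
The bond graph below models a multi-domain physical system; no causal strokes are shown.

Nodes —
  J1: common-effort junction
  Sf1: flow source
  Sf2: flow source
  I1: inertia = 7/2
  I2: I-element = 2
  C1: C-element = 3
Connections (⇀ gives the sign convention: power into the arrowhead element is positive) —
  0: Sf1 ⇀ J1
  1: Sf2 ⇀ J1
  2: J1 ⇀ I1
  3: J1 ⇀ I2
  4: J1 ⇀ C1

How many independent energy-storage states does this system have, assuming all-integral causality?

b0 stroke→Sf1  (source Sf1 imposes f)
b1 stroke→Sf2  (source Sf2 imposes f)
b2 stroke→I1  (I1 outputs flow p/I1)
b3 stroke→I2  (I2 integral (f out))
b4 stroke→J1  (closing 0-jn rule on J1)

3  (C1, I1, I2 all integral)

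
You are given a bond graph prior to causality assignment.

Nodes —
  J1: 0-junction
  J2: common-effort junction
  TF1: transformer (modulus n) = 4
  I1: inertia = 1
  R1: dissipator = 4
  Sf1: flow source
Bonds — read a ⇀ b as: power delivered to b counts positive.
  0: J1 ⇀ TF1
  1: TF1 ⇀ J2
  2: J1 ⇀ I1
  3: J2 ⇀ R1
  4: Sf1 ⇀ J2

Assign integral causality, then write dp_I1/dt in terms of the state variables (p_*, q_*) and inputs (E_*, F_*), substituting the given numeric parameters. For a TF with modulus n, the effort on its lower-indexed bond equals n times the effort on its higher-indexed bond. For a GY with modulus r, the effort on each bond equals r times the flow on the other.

dp_I1/dt = 16*F_Sf1 - 64*p_I1

β4 stroke at Sf1  (source Sf1 imposes f)
β2 stroke at I1  (I1: I, integral causality)
β0 stroke at J1  (J1 needs exactly one e-in)
β1 stroke at TF1  (TF1 one-in-one-out from 0)
β3 stroke at J2  (only one effort-in slot at J2)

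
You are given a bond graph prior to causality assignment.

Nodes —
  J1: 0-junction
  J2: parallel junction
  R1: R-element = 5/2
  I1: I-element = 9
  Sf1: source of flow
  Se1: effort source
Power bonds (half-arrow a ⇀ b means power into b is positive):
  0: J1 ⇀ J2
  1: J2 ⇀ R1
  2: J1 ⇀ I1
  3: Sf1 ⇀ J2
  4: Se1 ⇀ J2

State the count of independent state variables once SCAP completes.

#3 |Sf1  (Sf1 fixes flow; stroke at Sf1)
#4 |J2  (Se1 (Se) sets effort on bond)
#0 |J1  (common-e at J2 fixed by 4)
#1 |R1  (J2: bond 4 brought effort, rest push out)
#2 |I1  (J1: bond 0 brought effort, rest push out)

1  (I1 all integral)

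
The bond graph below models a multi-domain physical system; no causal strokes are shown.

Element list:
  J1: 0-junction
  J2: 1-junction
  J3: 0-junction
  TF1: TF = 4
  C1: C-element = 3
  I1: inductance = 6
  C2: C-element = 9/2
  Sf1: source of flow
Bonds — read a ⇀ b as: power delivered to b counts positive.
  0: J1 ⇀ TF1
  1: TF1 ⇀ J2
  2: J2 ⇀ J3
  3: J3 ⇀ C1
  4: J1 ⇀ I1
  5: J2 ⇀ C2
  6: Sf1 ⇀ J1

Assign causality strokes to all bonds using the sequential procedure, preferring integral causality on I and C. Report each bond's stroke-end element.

bond 0 stroke at J1
bond 1 stroke at TF1
bond 2 stroke at J2
bond 3 stroke at J3
bond 4 stroke at I1
bond 5 stroke at J2
bond 6 stroke at Sf1

β6 →Sf1  (Sf1 (Sf) sets flow on bond)
β3 →J3  (C1: C, integral causality)
β2 →J2  (0-jn J3 has e-setter on 3)
β4 →I1  (I1 outputs flow p/I1)
β0 →J1  (closing 0-jn rule on J1)
β1 →TF1  (TF1: transformer flips bond 0)
β5 →J2  (J2 flow already set via bond 1)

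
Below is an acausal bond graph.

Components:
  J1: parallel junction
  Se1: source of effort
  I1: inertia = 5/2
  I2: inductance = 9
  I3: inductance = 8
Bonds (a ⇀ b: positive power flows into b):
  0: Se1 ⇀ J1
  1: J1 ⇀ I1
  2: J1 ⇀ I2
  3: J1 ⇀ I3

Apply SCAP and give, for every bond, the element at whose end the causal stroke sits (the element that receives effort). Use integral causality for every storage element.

bond 0 |J1
bond 1 |I1
bond 2 |I2
bond 3 |I3

b0 stroke at J1  (source Se1 imposes e)
b1 stroke at I1  (J1: bond 0 brought effort, rest push out)
b2 stroke at I2  (0-jn J1 has e-setter on 0)
b3 stroke at I3  (J1: bond 0 brought effort, rest push out)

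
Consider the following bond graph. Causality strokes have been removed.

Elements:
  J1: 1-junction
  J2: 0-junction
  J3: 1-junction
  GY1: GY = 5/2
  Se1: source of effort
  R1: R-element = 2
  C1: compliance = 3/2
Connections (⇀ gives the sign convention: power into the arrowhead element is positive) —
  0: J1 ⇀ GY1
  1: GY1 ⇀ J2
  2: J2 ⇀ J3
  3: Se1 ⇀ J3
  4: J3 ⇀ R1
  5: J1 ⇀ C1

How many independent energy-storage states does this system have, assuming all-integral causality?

1  (C1 all integral)

bond 3 stroke at J3  (source Se1 imposes e)
bond 5 stroke at J1  (prefer integral on C1)
bond 0 stroke at GY1  (only one flow-in slot at J1)
bond 1 stroke at GY1  (GY GY1: same side as bond 0)
bond 2 stroke at J2  (J2: last free bond brings effort in)
bond 4 stroke at J3  (common-f at J3 fixed by 2)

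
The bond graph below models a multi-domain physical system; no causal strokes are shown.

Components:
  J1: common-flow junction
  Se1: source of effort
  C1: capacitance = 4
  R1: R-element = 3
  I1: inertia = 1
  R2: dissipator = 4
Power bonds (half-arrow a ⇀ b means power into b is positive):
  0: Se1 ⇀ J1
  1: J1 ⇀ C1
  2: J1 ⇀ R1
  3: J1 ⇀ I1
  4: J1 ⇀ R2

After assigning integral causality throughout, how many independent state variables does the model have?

2  (C1, I1 all integral)

b0 |J1  (Se1 (Se) sets effort on bond)
b1 |J1  (prefer integral on C1)
b3 |I1  (I1: I, integral causality)
b2 |J1  (J1 flow already set via bond 3)
b4 |J1  (J1: bond 3 brought flow, rest push out)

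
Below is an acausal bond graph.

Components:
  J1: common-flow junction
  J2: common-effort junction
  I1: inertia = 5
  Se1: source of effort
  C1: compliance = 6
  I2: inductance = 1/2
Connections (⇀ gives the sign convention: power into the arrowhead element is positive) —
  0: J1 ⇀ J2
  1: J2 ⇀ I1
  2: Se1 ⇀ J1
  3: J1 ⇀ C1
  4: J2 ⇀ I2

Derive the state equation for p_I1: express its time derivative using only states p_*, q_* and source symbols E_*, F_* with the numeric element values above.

dp_I1/dt = E_Se1 - q_C1/6

b2 |J1  (Se1 (Se) sets effort on bond)
b1 |I1  (I1 integral (f out))
b3 |J1  (prefer integral on C1)
b0 |J2  (closing 1-jn rule on J1)
b4 |I2  (0-jn J2 has e-setter on 0)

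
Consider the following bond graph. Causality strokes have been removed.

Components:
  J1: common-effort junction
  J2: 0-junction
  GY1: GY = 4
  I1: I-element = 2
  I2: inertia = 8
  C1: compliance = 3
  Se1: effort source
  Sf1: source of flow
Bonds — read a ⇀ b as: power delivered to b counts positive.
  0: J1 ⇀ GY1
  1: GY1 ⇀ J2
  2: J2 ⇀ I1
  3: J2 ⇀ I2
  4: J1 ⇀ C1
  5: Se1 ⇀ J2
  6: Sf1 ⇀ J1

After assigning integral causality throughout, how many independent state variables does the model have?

b5 stroke→J2  (source Se1 imposes e)
b6 stroke→Sf1  (Sf1: flow source, stroke at near end)
b1 stroke→GY1  (common-e at J2 fixed by 5)
b2 stroke→I1  (0-jn J2 has e-setter on 5)
b3 stroke→I2  (common-e at J2 fixed by 5)
b0 stroke→GY1  (through GY1, causality inverts; strokes same side of GY1)
b4 stroke→J1  (closing 0-jn rule on J1)

3  (C1, I1, I2 all integral)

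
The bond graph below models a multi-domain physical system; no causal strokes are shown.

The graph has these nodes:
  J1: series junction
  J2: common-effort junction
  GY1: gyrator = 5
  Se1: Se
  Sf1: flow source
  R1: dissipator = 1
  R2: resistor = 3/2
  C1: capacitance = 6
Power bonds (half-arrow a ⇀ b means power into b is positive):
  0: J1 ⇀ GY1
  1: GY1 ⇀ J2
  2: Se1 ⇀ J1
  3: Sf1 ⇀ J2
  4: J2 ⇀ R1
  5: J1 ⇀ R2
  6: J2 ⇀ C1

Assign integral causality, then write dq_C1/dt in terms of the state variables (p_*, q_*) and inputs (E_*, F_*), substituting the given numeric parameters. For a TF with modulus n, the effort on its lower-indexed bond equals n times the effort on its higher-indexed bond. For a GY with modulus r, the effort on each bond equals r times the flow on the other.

dq_C1/dt = E_Se1/5 + F_Sf1 - 53*q_C1/300

bond 2 stroke at J1  (source Se1 imposes e)
bond 3 stroke at Sf1  (Sf1 (Sf) sets flow on bond)
bond 6 stroke at J2  (C1 integral (e out))
bond 1 stroke at GY1  (common-e at J2 fixed by 6)
bond 4 stroke at R1  (J2 effort already set via bond 6)
bond 0 stroke at GY1  (GY1: gyrator matches bond 1)
bond 5 stroke at J1  (1-jn J1 has f-setter on 0)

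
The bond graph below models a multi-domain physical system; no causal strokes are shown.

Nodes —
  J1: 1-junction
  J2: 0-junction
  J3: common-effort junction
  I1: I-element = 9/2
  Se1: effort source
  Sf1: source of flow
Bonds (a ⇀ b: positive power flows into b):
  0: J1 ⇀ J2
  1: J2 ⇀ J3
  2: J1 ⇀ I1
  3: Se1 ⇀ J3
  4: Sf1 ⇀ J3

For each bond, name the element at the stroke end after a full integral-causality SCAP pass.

#0 →J1
#1 →J2
#2 →I1
#3 →J3
#4 →Sf1

#3 stroke at J3  (Se1 (Se) sets effort on bond)
#4 stroke at Sf1  (Sf1 fixes flow; stroke at Sf1)
#1 stroke at J2  (common-e at J3 fixed by 3)
#0 stroke at J1  (J2 effort already set via bond 1)
#2 stroke at I1  (closing 1-jn rule on J1)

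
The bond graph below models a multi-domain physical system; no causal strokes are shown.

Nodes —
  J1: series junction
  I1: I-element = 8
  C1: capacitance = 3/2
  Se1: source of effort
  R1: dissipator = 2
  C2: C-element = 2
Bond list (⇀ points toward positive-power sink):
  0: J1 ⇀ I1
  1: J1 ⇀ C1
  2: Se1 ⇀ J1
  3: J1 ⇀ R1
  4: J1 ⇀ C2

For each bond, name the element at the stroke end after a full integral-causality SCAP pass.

b0 stroke at I1
b1 stroke at J1
b2 stroke at J1
b3 stroke at J1
b4 stroke at J1

bond 2 →J1  (Se1 fixes effort; stroke away)
bond 0 →I1  (I1: I, integral causality)
bond 1 →J1  (J1: bond 0 brought flow, rest push out)
bond 3 →J1  (1-jn J1 has f-setter on 0)
bond 4 →J1  (1-jn J1 has f-setter on 0)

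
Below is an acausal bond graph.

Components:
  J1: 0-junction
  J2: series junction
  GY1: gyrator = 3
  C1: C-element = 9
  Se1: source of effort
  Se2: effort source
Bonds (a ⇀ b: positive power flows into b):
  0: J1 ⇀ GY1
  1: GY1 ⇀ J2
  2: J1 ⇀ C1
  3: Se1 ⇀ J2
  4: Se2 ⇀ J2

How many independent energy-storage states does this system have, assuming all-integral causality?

#3 stroke→J2  (Se1 (Se) sets effort on bond)
#4 stroke→J2  (source Se2 imposes e)
#1 stroke→GY1  (J2: last free bond brings flow in)
#0 stroke→GY1  (GY1 both-in/both-out from 1)
#2 stroke→J1  (only one effort-in slot at J1)

1  (C1 all integral)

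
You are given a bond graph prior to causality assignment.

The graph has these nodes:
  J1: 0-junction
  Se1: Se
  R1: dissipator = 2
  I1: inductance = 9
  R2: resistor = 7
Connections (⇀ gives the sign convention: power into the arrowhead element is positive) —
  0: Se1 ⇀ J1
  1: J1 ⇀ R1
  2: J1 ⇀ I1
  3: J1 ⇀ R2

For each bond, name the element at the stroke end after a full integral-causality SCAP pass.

#0 →J1
#1 →R1
#2 →I1
#3 →R2

β0 stroke at J1  (Se1: effort source, stroke at far end)
β1 stroke at R1  (J1 effort already set via bond 0)
β2 stroke at I1  (common-e at J1 fixed by 0)
β3 stroke at R2  (0-jn J1 has e-setter on 0)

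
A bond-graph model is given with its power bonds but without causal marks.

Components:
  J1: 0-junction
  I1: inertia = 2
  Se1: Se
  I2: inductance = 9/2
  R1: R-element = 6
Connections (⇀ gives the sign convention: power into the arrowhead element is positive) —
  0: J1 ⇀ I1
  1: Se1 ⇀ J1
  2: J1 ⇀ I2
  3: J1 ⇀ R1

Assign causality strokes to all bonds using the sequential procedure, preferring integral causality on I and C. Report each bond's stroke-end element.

b1 |J1  (Se1 fixes effort; stroke away)
b0 |I1  (common-e at J1 fixed by 1)
b2 |I2  (common-e at J1 fixed by 1)
b3 |R1  (J1 effort already set via bond 1)

#0 →I1
#1 →J1
#2 →I2
#3 →R1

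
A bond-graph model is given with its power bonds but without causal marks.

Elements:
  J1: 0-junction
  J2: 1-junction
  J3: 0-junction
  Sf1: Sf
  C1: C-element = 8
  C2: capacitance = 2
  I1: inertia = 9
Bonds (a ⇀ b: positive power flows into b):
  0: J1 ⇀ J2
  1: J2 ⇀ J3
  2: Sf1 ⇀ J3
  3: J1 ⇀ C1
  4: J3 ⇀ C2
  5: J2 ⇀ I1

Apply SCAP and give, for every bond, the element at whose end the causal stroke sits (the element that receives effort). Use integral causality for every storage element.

β0 stroke at J2
β1 stroke at J2
β2 stroke at Sf1
β3 stroke at J1
β4 stroke at J3
β5 stroke at I1

#2 stroke at Sf1  (Sf1 (Sf) sets flow on bond)
#3 stroke at J1  (C1: C, integral causality)
#0 stroke at J2  (0-jn J1 has e-setter on 3)
#4 stroke at J3  (C2 outputs effort q/C2)
#1 stroke at J2  (common-e at J3 fixed by 4)
#5 stroke at I1  (J2 needs exactly one f-in)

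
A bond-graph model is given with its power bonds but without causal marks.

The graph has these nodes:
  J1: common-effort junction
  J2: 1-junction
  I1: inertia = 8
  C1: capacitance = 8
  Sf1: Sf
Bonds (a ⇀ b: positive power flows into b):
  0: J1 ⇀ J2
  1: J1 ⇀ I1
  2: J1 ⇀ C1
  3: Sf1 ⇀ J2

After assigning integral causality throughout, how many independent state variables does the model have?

2  (C1, I1 all integral)

#3 |Sf1  (Sf1: flow source, stroke at near end)
#0 |J2  (1-jn J2 has f-setter on 3)
#1 |I1  (I1: I, integral causality)
#2 |J1  (only one effort-in slot at J1)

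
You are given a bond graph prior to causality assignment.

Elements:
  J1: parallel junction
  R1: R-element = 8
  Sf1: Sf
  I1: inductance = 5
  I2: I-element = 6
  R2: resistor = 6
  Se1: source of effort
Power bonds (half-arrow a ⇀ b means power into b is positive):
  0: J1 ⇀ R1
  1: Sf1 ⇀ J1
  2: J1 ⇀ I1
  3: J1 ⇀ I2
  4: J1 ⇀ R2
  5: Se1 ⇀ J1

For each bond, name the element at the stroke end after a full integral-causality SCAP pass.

#1 stroke→Sf1  (source Sf1 imposes f)
#5 stroke→J1  (source Se1 imposes e)
#0 stroke→R1  (common-e at J1 fixed by 5)
#2 stroke→I1  (J1: bond 5 brought effort, rest push out)
#3 stroke→I2  (0-jn J1 has e-setter on 5)
#4 stroke→R2  (common-e at J1 fixed by 5)

b0 |R1
b1 |Sf1
b2 |I1
b3 |I2
b4 |R2
b5 |J1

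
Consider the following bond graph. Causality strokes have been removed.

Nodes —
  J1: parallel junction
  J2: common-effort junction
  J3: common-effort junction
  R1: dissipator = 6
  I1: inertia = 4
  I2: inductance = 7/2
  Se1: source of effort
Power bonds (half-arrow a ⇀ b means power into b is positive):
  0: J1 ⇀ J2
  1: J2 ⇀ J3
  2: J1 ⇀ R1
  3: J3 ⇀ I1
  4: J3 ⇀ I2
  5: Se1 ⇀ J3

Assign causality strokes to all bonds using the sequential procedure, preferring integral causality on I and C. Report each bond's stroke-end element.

#5 →J3  (Se1 (Se) sets effort on bond)
#1 →J2  (common-e at J3 fixed by 5)
#3 →I1  (common-e at J3 fixed by 5)
#4 →I2  (J3: bond 5 brought effort, rest push out)
#0 →J1  (0-jn J2 has e-setter on 1)
#2 →R1  (J1: bond 0 brought effort, rest push out)

bond 0 |J1
bond 1 |J2
bond 2 |R1
bond 3 |I1
bond 4 |I2
bond 5 |J3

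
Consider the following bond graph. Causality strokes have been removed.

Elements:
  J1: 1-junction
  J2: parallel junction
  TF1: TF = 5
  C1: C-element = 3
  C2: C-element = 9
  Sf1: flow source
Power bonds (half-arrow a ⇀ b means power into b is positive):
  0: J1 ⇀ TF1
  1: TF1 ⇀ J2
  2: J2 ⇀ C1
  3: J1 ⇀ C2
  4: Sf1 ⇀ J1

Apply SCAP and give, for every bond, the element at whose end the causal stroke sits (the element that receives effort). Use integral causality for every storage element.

bond 4 stroke→Sf1  (source Sf1 imposes f)
bond 0 stroke→J1  (common-f at J1 fixed by 4)
bond 3 stroke→J1  (J1 flow already set via bond 4)
bond 1 stroke→TF1  (TF1 one-in-one-out from 0)
bond 2 stroke→J2  (J2: last free bond brings effort in)

β0 →J1
β1 →TF1
β2 →J2
β3 →J1
β4 →Sf1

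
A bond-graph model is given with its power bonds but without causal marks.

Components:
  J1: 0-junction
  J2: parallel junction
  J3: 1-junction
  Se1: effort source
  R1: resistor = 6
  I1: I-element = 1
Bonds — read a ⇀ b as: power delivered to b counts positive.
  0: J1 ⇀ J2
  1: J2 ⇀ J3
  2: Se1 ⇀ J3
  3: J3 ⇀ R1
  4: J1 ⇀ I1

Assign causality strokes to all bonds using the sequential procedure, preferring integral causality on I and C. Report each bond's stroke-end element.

bond 0 stroke at J1
bond 1 stroke at J2
bond 2 stroke at J3
bond 3 stroke at J3
bond 4 stroke at I1

bond 2 stroke at J3  (Se1: effort source, stroke at far end)
bond 4 stroke at I1  (I1: I, integral causality)
bond 0 stroke at J1  (only one effort-in slot at J1)
bond 1 stroke at J2  (only one effort-in slot at J2)
bond 3 stroke at J3  (common-f at J3 fixed by 1)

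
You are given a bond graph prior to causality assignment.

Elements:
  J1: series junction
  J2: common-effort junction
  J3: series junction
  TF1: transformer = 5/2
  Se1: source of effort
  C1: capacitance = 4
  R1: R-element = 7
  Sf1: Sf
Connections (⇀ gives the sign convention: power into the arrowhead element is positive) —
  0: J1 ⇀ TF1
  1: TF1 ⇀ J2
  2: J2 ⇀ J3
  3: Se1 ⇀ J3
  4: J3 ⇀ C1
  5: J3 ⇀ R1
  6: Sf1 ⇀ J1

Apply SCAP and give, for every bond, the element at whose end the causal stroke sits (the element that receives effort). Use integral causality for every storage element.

bond 3 stroke→J3  (Se1: effort source, stroke at far end)
bond 6 stroke→Sf1  (source Sf1 imposes f)
bond 0 stroke→J1  (J1: bond 6 brought flow, rest push out)
bond 1 stroke→TF1  (through TF1, causality passes straight; one stroke at TF1)
bond 2 stroke→J2  (only one effort-in slot at J2)
bond 4 stroke→J3  (common-f at J3 fixed by 2)
bond 5 stroke→J3  (common-f at J3 fixed by 2)

β0 stroke→J1
β1 stroke→TF1
β2 stroke→J2
β3 stroke→J3
β4 stroke→J3
β5 stroke→J3
β6 stroke→Sf1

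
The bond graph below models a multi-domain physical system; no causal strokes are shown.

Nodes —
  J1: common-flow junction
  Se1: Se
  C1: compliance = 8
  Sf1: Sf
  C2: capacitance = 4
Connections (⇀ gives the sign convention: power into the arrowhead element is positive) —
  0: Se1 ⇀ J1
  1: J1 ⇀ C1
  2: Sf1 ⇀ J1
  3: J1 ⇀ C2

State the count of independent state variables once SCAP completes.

2  (C1, C2 all integral)

b0 |J1  (source Se1 imposes e)
b2 |Sf1  (Sf1: flow source, stroke at near end)
b1 |J1  (J1: bond 2 brought flow, rest push out)
b3 |J1  (J1: bond 2 brought flow, rest push out)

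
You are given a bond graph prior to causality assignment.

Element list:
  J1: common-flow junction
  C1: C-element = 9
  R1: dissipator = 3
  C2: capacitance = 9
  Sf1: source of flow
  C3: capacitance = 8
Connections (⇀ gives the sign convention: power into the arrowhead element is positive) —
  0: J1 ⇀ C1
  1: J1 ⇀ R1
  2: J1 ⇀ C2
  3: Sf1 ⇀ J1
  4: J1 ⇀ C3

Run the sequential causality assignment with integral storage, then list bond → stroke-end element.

#0 stroke at J1
#1 stroke at J1
#2 stroke at J1
#3 stroke at Sf1
#4 stroke at J1

b3 stroke→Sf1  (Sf1: flow source, stroke at near end)
b0 stroke→J1  (1-jn J1 has f-setter on 3)
b1 stroke→J1  (J1 flow already set via bond 3)
b2 stroke→J1  (1-jn J1 has f-setter on 3)
b4 stroke→J1  (1-jn J1 has f-setter on 3)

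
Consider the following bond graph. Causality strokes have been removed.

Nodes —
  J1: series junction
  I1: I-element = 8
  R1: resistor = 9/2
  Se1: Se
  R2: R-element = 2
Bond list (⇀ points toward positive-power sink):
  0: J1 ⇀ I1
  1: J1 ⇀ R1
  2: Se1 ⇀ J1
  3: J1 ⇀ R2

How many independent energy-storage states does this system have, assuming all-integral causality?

1  (I1 all integral)

#2 →J1  (Se1 (Se) sets effort on bond)
#0 →I1  (I1 outputs flow p/I1)
#1 →J1  (1-jn J1 has f-setter on 0)
#3 →J1  (1-jn J1 has f-setter on 0)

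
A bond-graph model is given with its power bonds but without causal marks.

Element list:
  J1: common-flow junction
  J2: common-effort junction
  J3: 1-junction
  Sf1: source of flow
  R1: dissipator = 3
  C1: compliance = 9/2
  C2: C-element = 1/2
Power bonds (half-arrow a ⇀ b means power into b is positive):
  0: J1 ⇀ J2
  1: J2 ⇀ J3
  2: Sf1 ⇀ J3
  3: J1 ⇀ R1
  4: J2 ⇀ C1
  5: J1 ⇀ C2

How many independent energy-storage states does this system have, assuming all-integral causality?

bond 2 |Sf1  (Sf1 fixes flow; stroke at Sf1)
bond 1 |J3  (J3: bond 2 brought flow, rest push out)
bond 4 |J2  (C1 integral (e out))
bond 0 |J1  (0-jn J2 has e-setter on 4)
bond 5 |J1  (prefer integral on C2)
bond 3 |R1  (J1: last free bond brings flow in)

2  (C1, C2 all integral)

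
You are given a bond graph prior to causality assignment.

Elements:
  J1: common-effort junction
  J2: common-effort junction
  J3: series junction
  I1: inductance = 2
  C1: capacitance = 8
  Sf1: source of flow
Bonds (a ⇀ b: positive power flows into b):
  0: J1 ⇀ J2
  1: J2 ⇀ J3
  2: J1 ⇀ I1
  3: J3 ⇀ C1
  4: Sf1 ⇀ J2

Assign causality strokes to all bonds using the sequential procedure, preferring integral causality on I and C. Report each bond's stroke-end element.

#4 →Sf1  (Sf1 fixes flow; stroke at Sf1)
#2 →I1  (I1 outputs flow p/I1)
#0 →J1  (J1 needs exactly one e-in)
#1 →J2  (J2: last free bond brings effort in)
#3 →J3  (J3 flow already set via bond 1)

bond 0 →J1
bond 1 →J2
bond 2 →I1
bond 3 →J3
bond 4 →Sf1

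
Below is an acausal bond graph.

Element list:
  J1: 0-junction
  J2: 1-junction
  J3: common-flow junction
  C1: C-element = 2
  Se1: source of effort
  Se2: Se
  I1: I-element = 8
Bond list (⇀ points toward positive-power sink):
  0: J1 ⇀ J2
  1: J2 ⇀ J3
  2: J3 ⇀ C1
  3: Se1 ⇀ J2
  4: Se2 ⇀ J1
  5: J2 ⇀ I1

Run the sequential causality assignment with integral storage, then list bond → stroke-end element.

b0 |J2
b1 |J2
b2 |J3
b3 |J2
b4 |J1
b5 |I1

β3 stroke at J2  (Se1 (Se) sets effort on bond)
β4 stroke at J1  (Se2: effort source, stroke at far end)
β0 stroke at J2  (J1 effort already set via bond 4)
β2 stroke at J3  (prefer integral on C1)
β1 stroke at J2  (J3 needs exactly one f-in)
β5 stroke at I1  (only one flow-in slot at J2)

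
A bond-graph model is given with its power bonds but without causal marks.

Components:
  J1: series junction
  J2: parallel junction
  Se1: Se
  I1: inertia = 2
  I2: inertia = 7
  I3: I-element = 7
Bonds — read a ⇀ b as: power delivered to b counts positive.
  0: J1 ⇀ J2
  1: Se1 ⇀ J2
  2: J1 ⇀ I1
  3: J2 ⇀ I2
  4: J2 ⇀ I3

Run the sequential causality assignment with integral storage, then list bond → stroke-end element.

b1 →J2  (Se1: effort source, stroke at far end)
b0 →J1  (J2: bond 1 brought effort, rest push out)
b3 →I2  (J2 effort already set via bond 1)
b4 →I3  (J2 effort already set via bond 1)
b2 →I1  (J1 needs exactly one f-in)

β0 →J1
β1 →J2
β2 →I1
β3 →I2
β4 →I3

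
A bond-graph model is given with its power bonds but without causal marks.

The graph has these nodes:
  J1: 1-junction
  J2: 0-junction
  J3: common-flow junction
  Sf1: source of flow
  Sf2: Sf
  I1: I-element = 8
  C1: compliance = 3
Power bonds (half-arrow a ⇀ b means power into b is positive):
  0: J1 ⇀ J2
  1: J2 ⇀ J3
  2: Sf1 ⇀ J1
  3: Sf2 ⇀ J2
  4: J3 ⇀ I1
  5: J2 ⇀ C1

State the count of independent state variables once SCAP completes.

2  (C1, I1 all integral)

b2 |Sf1  (Sf1 (Sf) sets flow on bond)
b3 |Sf2  (source Sf2 imposes f)
b0 |J1  (common-f at J1 fixed by 2)
b4 |I1  (I1 outputs flow p/I1)
b1 |J3  (J3 flow already set via bond 4)
b5 |J2  (J2: last free bond brings effort in)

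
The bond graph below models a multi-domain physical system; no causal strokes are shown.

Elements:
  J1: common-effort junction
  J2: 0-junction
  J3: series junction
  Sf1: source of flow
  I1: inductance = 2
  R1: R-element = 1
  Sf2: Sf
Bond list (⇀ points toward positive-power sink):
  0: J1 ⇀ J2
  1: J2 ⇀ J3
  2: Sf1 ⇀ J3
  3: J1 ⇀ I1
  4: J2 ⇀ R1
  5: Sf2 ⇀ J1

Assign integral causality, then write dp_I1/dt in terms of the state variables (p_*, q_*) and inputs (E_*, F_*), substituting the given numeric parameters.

b2 |Sf1  (Sf1 fixes flow; stroke at Sf1)
b5 |Sf2  (Sf2 (Sf) sets flow on bond)
b1 |J3  (common-f at J3 fixed by 2)
b3 |I1  (I1: I, integral causality)
b0 |J1  (closing 0-jn rule on J1)
b4 |J2  (J2: last free bond brings effort in)

dp_I1/dt = -F_Sf1 + F_Sf2 - p_I1/2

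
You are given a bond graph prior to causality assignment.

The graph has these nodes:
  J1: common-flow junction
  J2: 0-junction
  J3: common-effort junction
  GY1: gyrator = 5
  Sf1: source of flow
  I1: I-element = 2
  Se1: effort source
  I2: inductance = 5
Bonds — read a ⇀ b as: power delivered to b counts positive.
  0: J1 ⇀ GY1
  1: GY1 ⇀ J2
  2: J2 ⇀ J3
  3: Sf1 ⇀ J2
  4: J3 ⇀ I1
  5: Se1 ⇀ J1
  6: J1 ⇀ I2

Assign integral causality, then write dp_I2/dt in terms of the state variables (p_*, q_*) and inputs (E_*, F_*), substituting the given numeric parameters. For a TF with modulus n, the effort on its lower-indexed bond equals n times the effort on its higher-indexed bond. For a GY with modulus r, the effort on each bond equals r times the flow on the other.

dp_I2/dt = E_Se1 + 5*F_Sf1 - 5*p_I1/2

b3 stroke at Sf1  (Sf1: flow source, stroke at near end)
b5 stroke at J1  (Se1: effort source, stroke at far end)
b4 stroke at I1  (I1 outputs flow p/I1)
b2 stroke at J3  (J3 needs exactly one e-in)
b1 stroke at J2  (closing 0-jn rule on J2)
b0 stroke at J1  (through GY1, causality inverts; strokes same side of GY1)
b6 stroke at I2  (J1 needs exactly one f-in)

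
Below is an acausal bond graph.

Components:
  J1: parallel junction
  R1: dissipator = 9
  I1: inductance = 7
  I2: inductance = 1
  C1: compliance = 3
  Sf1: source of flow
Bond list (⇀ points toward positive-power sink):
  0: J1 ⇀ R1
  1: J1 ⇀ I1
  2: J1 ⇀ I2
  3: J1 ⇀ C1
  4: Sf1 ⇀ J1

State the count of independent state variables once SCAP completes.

3  (C1, I1, I2 all integral)

b4 stroke→Sf1  (Sf1 fixes flow; stroke at Sf1)
b1 stroke→I1  (prefer integral on I1)
b2 stroke→I2  (I2: I, integral causality)
b3 stroke→J1  (C1 outputs effort q/C1)
b0 stroke→R1  (common-e at J1 fixed by 3)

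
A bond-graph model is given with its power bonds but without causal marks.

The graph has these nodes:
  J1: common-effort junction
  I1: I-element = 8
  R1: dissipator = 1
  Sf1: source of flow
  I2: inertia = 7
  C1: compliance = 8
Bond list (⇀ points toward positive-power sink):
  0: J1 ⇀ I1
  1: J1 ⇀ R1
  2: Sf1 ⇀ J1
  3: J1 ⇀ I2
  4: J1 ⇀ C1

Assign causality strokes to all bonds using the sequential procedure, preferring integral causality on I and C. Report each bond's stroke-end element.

b0 stroke→I1
b1 stroke→R1
b2 stroke→Sf1
b3 stroke→I2
b4 stroke→J1

β2 →Sf1  (Sf1: flow source, stroke at near end)
β0 →I1  (I1 integral (f out))
β3 →I2  (I2: I, integral causality)
β4 →J1  (C1 outputs effort q/C1)
β1 →R1  (J1 effort already set via bond 4)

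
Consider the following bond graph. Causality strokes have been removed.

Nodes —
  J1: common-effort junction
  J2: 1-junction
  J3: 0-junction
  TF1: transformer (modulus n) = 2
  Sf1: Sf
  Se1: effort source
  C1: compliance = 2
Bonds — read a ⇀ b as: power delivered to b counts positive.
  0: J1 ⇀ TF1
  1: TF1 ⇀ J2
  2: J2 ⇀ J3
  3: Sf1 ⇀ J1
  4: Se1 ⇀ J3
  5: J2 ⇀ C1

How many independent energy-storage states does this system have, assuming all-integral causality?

1  (C1 all integral)

b3 stroke→Sf1  (Sf1 (Sf) sets flow on bond)
b4 stroke→J3  (Se1 (Se) sets effort on bond)
b0 stroke→J1  (closing 0-jn rule on J1)
b2 stroke→J2  (J3: bond 4 brought effort, rest push out)
b1 stroke→TF1  (TF TF1: opposite of bond 0)
b5 stroke→J2  (1-jn J2 has f-setter on 1)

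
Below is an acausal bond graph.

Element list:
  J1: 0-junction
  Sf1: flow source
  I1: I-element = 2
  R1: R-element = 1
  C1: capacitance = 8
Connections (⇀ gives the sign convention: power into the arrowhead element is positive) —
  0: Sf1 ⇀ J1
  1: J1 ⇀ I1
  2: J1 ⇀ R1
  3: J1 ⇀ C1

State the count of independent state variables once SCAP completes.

#0 stroke→Sf1  (Sf1: flow source, stroke at near end)
#1 stroke→I1  (I1 outputs flow p/I1)
#3 stroke→J1  (C1: C, integral causality)
#2 stroke→R1  (J1 effort already set via bond 3)

2  (C1, I1 all integral)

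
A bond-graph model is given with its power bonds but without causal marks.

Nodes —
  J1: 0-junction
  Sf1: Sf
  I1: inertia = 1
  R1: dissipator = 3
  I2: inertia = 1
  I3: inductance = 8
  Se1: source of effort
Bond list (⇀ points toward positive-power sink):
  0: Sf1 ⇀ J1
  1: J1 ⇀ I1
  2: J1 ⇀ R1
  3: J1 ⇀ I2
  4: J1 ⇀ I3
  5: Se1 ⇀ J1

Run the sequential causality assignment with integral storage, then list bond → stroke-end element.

β0 stroke at Sf1  (Sf1 (Sf) sets flow on bond)
β5 stroke at J1  (Se1 (Se) sets effort on bond)
β1 stroke at I1  (J1 effort already set via bond 5)
β2 stroke at R1  (J1: bond 5 brought effort, rest push out)
β3 stroke at I2  (common-e at J1 fixed by 5)
β4 stroke at I3  (J1: bond 5 brought effort, rest push out)

b0 →Sf1
b1 →I1
b2 →R1
b3 →I2
b4 →I3
b5 →J1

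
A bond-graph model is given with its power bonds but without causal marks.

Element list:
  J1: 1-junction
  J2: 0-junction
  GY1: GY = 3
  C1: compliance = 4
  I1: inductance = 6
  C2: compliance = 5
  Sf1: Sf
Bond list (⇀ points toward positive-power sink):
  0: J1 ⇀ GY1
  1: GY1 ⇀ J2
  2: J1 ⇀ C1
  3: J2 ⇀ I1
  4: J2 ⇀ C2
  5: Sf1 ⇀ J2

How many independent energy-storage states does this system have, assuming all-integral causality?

3  (C1, C2, I1 all integral)

b5 stroke→Sf1  (Sf1 fixes flow; stroke at Sf1)
b2 stroke→J1  (C1 outputs effort q/C1)
b0 stroke→GY1  (J1 needs exactly one f-in)
b1 stroke→GY1  (through GY1, causality inverts; strokes same side of GY1)
b3 stroke→I1  (I1 integral (f out))
b4 stroke→J2  (J2 needs exactly one e-in)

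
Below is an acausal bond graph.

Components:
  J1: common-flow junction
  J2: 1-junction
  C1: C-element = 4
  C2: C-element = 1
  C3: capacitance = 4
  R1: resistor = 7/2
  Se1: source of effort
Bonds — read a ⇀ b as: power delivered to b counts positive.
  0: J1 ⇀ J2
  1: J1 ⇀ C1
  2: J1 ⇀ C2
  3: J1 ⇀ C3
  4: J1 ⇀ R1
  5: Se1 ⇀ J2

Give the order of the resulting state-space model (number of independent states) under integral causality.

b5 |J2  (Se1 fixes effort; stroke away)
b0 |J1  (closing 1-jn rule on J2)
b1 |J1  (prefer integral on C1)
b2 |J1  (C2: C, integral causality)
b3 |J1  (C3 outputs effort q/C3)
b4 |R1  (J1: last free bond brings flow in)

3  (C1, C2, C3 all integral)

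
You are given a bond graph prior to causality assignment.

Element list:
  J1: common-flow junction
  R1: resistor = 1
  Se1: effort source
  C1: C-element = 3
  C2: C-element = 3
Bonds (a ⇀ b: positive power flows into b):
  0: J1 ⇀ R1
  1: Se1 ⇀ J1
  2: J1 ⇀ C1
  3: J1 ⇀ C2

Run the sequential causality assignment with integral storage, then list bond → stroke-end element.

b0 stroke at R1
b1 stroke at J1
b2 stroke at J1
b3 stroke at J1

b1 |J1  (Se1: effort source, stroke at far end)
b2 |J1  (C1 outputs effort q/C1)
b3 |J1  (C2: C, integral causality)
b0 |R1  (J1 needs exactly one f-in)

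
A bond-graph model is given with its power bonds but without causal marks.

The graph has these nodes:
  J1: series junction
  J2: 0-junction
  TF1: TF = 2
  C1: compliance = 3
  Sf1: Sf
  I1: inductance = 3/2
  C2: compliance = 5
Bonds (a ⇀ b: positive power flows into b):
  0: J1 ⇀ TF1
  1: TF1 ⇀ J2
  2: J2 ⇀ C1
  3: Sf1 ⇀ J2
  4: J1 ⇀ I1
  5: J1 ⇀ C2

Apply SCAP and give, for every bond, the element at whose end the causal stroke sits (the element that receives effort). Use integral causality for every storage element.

b3 stroke at Sf1  (Sf1: flow source, stroke at near end)
b2 stroke at J2  (C1 outputs effort q/C1)
b1 stroke at TF1  (0-jn J2 has e-setter on 2)
b0 stroke at J1  (TF TF1: opposite of bond 1)
b4 stroke at I1  (I1 integral (f out))
b5 stroke at J1  (J1 flow already set via bond 4)

b0 stroke at J1
b1 stroke at TF1
b2 stroke at J2
b3 stroke at Sf1
b4 stroke at I1
b5 stroke at J1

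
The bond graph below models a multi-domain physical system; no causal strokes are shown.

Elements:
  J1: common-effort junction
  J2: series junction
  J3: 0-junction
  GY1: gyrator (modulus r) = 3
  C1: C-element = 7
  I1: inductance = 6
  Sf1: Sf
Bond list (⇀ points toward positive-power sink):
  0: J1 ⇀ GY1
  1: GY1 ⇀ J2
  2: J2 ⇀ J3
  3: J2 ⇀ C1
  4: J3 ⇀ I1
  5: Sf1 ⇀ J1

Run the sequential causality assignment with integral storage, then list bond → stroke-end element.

bond 5 stroke→Sf1  (Sf1: flow source, stroke at near end)
bond 0 stroke→J1  (only one effort-in slot at J1)
bond 1 stroke→J2  (GY1: gyrator matches bond 0)
bond 3 stroke→J2  (C1: C, integral causality)
bond 2 stroke→J3  (closing 1-jn rule on J2)
bond 4 stroke→I1  (J3: bond 2 brought effort, rest push out)

β0 stroke→J1
β1 stroke→J2
β2 stroke→J3
β3 stroke→J2
β4 stroke→I1
β5 stroke→Sf1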